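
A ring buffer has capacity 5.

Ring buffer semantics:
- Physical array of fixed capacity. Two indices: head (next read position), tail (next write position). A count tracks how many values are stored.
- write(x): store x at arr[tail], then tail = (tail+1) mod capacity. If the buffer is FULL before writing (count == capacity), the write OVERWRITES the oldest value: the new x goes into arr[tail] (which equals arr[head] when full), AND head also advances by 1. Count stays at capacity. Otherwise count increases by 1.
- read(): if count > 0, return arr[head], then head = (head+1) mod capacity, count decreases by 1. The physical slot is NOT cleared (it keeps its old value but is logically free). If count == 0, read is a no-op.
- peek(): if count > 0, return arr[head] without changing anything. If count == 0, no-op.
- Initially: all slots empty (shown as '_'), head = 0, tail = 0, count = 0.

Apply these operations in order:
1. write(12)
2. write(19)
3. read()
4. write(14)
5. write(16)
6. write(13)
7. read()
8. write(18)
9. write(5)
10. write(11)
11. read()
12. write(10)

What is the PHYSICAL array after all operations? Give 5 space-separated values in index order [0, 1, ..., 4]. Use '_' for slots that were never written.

Answer: 18 5 11 10 13

Derivation:
After op 1 (write(12)): arr=[12 _ _ _ _] head=0 tail=1 count=1
After op 2 (write(19)): arr=[12 19 _ _ _] head=0 tail=2 count=2
After op 3 (read()): arr=[12 19 _ _ _] head=1 tail=2 count=1
After op 4 (write(14)): arr=[12 19 14 _ _] head=1 tail=3 count=2
After op 5 (write(16)): arr=[12 19 14 16 _] head=1 tail=4 count=3
After op 6 (write(13)): arr=[12 19 14 16 13] head=1 tail=0 count=4
After op 7 (read()): arr=[12 19 14 16 13] head=2 tail=0 count=3
After op 8 (write(18)): arr=[18 19 14 16 13] head=2 tail=1 count=4
After op 9 (write(5)): arr=[18 5 14 16 13] head=2 tail=2 count=5
After op 10 (write(11)): arr=[18 5 11 16 13] head=3 tail=3 count=5
After op 11 (read()): arr=[18 5 11 16 13] head=4 tail=3 count=4
After op 12 (write(10)): arr=[18 5 11 10 13] head=4 tail=4 count=5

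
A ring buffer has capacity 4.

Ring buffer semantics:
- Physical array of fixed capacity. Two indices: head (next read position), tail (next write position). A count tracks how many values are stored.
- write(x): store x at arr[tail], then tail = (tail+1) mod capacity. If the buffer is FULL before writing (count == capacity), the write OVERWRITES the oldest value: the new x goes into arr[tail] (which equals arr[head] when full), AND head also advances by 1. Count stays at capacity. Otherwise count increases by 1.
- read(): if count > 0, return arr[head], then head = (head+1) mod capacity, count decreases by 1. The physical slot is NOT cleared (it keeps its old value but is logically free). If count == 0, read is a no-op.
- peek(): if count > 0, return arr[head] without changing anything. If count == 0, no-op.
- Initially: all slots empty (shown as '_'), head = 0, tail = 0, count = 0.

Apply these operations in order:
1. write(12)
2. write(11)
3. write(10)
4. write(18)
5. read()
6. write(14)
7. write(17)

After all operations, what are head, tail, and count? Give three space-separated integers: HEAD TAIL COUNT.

After op 1 (write(12)): arr=[12 _ _ _] head=0 tail=1 count=1
After op 2 (write(11)): arr=[12 11 _ _] head=0 tail=2 count=2
After op 3 (write(10)): arr=[12 11 10 _] head=0 tail=3 count=3
After op 4 (write(18)): arr=[12 11 10 18] head=0 tail=0 count=4
After op 5 (read()): arr=[12 11 10 18] head=1 tail=0 count=3
After op 6 (write(14)): arr=[14 11 10 18] head=1 tail=1 count=4
After op 7 (write(17)): arr=[14 17 10 18] head=2 tail=2 count=4

Answer: 2 2 4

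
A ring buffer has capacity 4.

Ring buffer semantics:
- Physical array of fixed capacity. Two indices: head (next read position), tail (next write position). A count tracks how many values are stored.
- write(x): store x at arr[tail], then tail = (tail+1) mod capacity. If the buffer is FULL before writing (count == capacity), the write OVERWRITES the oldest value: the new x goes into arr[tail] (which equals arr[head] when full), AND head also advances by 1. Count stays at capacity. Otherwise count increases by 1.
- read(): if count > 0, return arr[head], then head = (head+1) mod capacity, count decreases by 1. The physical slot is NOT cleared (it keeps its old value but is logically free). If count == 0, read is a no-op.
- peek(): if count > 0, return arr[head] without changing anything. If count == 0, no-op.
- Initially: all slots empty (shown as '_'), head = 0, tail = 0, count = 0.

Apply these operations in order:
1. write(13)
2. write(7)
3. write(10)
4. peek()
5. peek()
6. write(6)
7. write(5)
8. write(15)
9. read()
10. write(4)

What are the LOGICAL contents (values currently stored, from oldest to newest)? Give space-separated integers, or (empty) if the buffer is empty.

After op 1 (write(13)): arr=[13 _ _ _] head=0 tail=1 count=1
After op 2 (write(7)): arr=[13 7 _ _] head=0 tail=2 count=2
After op 3 (write(10)): arr=[13 7 10 _] head=0 tail=3 count=3
After op 4 (peek()): arr=[13 7 10 _] head=0 tail=3 count=3
After op 5 (peek()): arr=[13 7 10 _] head=0 tail=3 count=3
After op 6 (write(6)): arr=[13 7 10 6] head=0 tail=0 count=4
After op 7 (write(5)): arr=[5 7 10 6] head=1 tail=1 count=4
After op 8 (write(15)): arr=[5 15 10 6] head=2 tail=2 count=4
After op 9 (read()): arr=[5 15 10 6] head=3 tail=2 count=3
After op 10 (write(4)): arr=[5 15 4 6] head=3 tail=3 count=4

Answer: 6 5 15 4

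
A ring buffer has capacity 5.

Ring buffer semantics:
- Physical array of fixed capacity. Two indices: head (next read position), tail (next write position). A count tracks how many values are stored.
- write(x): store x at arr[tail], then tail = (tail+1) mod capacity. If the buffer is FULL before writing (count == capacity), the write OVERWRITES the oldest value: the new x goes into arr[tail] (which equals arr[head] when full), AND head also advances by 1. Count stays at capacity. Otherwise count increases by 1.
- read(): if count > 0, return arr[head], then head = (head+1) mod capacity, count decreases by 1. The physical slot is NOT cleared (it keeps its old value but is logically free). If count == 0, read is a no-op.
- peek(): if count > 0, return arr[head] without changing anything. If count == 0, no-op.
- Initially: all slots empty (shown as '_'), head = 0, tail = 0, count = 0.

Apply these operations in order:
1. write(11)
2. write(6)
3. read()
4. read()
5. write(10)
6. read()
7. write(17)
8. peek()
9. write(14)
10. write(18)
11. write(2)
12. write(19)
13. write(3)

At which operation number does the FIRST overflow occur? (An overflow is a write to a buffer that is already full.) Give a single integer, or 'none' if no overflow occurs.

After op 1 (write(11)): arr=[11 _ _ _ _] head=0 tail=1 count=1
After op 2 (write(6)): arr=[11 6 _ _ _] head=0 tail=2 count=2
After op 3 (read()): arr=[11 6 _ _ _] head=1 tail=2 count=1
After op 4 (read()): arr=[11 6 _ _ _] head=2 tail=2 count=0
After op 5 (write(10)): arr=[11 6 10 _ _] head=2 tail=3 count=1
After op 6 (read()): arr=[11 6 10 _ _] head=3 tail=3 count=0
After op 7 (write(17)): arr=[11 6 10 17 _] head=3 tail=4 count=1
After op 8 (peek()): arr=[11 6 10 17 _] head=3 tail=4 count=1
After op 9 (write(14)): arr=[11 6 10 17 14] head=3 tail=0 count=2
After op 10 (write(18)): arr=[18 6 10 17 14] head=3 tail=1 count=3
After op 11 (write(2)): arr=[18 2 10 17 14] head=3 tail=2 count=4
After op 12 (write(19)): arr=[18 2 19 17 14] head=3 tail=3 count=5
After op 13 (write(3)): arr=[18 2 19 3 14] head=4 tail=4 count=5

Answer: 13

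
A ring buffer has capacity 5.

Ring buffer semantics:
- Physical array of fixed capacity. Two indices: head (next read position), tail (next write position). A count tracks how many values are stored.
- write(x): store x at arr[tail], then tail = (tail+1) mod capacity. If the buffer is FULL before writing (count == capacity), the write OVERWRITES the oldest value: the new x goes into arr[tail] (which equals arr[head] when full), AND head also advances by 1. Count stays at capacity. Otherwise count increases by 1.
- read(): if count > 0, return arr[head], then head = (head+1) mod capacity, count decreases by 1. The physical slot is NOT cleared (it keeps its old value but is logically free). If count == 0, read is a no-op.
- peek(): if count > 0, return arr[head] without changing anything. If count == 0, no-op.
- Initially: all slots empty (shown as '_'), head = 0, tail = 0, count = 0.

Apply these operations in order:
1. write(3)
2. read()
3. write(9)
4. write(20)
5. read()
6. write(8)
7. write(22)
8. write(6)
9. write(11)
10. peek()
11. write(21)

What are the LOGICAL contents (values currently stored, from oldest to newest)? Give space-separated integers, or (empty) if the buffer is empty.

Answer: 8 22 6 11 21

Derivation:
After op 1 (write(3)): arr=[3 _ _ _ _] head=0 tail=1 count=1
After op 2 (read()): arr=[3 _ _ _ _] head=1 tail=1 count=0
After op 3 (write(9)): arr=[3 9 _ _ _] head=1 tail=2 count=1
After op 4 (write(20)): arr=[3 9 20 _ _] head=1 tail=3 count=2
After op 5 (read()): arr=[3 9 20 _ _] head=2 tail=3 count=1
After op 6 (write(8)): arr=[3 9 20 8 _] head=2 tail=4 count=2
After op 7 (write(22)): arr=[3 9 20 8 22] head=2 tail=0 count=3
After op 8 (write(6)): arr=[6 9 20 8 22] head=2 tail=1 count=4
After op 9 (write(11)): arr=[6 11 20 8 22] head=2 tail=2 count=5
After op 10 (peek()): arr=[6 11 20 8 22] head=2 tail=2 count=5
After op 11 (write(21)): arr=[6 11 21 8 22] head=3 tail=3 count=5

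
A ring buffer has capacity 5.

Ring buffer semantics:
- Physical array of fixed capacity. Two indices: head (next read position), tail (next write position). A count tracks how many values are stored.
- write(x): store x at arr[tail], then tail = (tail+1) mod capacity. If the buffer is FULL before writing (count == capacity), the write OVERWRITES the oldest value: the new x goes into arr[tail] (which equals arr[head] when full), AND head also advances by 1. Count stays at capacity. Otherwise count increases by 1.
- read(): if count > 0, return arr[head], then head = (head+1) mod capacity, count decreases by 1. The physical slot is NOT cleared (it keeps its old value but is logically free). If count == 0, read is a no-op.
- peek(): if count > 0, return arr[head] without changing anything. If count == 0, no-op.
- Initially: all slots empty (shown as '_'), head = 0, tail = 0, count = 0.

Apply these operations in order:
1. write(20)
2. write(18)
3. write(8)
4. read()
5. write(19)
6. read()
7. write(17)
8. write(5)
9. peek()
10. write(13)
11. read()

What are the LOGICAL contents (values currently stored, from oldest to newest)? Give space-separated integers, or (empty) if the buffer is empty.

Answer: 19 17 5 13

Derivation:
After op 1 (write(20)): arr=[20 _ _ _ _] head=0 tail=1 count=1
After op 2 (write(18)): arr=[20 18 _ _ _] head=0 tail=2 count=2
After op 3 (write(8)): arr=[20 18 8 _ _] head=0 tail=3 count=3
After op 4 (read()): arr=[20 18 8 _ _] head=1 tail=3 count=2
After op 5 (write(19)): arr=[20 18 8 19 _] head=1 tail=4 count=3
After op 6 (read()): arr=[20 18 8 19 _] head=2 tail=4 count=2
After op 7 (write(17)): arr=[20 18 8 19 17] head=2 tail=0 count=3
After op 8 (write(5)): arr=[5 18 8 19 17] head=2 tail=1 count=4
After op 9 (peek()): arr=[5 18 8 19 17] head=2 tail=1 count=4
After op 10 (write(13)): arr=[5 13 8 19 17] head=2 tail=2 count=5
After op 11 (read()): arr=[5 13 8 19 17] head=3 tail=2 count=4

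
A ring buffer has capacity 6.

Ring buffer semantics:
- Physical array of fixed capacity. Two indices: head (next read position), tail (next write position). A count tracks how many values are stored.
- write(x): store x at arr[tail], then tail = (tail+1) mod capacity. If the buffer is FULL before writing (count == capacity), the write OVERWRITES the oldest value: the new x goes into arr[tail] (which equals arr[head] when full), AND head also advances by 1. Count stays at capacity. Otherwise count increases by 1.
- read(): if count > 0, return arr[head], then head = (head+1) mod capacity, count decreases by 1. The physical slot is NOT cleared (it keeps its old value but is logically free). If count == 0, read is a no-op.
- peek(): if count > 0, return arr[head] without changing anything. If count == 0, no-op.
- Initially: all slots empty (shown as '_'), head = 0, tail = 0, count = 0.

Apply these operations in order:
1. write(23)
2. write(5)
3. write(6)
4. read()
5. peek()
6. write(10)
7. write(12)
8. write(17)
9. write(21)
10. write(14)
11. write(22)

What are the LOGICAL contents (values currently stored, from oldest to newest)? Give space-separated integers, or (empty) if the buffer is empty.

Answer: 10 12 17 21 14 22

Derivation:
After op 1 (write(23)): arr=[23 _ _ _ _ _] head=0 tail=1 count=1
After op 2 (write(5)): arr=[23 5 _ _ _ _] head=0 tail=2 count=2
After op 3 (write(6)): arr=[23 5 6 _ _ _] head=0 tail=3 count=3
After op 4 (read()): arr=[23 5 6 _ _ _] head=1 tail=3 count=2
After op 5 (peek()): arr=[23 5 6 _ _ _] head=1 tail=3 count=2
After op 6 (write(10)): arr=[23 5 6 10 _ _] head=1 tail=4 count=3
After op 7 (write(12)): arr=[23 5 6 10 12 _] head=1 tail=5 count=4
After op 8 (write(17)): arr=[23 5 6 10 12 17] head=1 tail=0 count=5
After op 9 (write(21)): arr=[21 5 6 10 12 17] head=1 tail=1 count=6
After op 10 (write(14)): arr=[21 14 6 10 12 17] head=2 tail=2 count=6
After op 11 (write(22)): arr=[21 14 22 10 12 17] head=3 tail=3 count=6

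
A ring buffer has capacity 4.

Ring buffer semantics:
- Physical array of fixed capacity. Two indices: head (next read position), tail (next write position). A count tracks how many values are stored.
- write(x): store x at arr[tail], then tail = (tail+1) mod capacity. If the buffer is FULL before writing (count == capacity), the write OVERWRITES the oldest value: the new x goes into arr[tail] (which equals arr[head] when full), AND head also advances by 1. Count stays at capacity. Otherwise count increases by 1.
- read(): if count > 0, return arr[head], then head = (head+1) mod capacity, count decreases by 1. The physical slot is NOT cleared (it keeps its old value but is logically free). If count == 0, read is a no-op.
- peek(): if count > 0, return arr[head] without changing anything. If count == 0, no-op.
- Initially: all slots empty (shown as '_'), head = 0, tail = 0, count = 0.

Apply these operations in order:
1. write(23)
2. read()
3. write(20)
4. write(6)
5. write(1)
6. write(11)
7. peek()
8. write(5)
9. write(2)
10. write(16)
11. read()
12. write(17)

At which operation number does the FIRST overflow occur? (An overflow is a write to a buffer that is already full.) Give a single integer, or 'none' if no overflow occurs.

After op 1 (write(23)): arr=[23 _ _ _] head=0 tail=1 count=1
After op 2 (read()): arr=[23 _ _ _] head=1 tail=1 count=0
After op 3 (write(20)): arr=[23 20 _ _] head=1 tail=2 count=1
After op 4 (write(6)): arr=[23 20 6 _] head=1 tail=3 count=2
After op 5 (write(1)): arr=[23 20 6 1] head=1 tail=0 count=3
After op 6 (write(11)): arr=[11 20 6 1] head=1 tail=1 count=4
After op 7 (peek()): arr=[11 20 6 1] head=1 tail=1 count=4
After op 8 (write(5)): arr=[11 5 6 1] head=2 tail=2 count=4
After op 9 (write(2)): arr=[11 5 2 1] head=3 tail=3 count=4
After op 10 (write(16)): arr=[11 5 2 16] head=0 tail=0 count=4
After op 11 (read()): arr=[11 5 2 16] head=1 tail=0 count=3
After op 12 (write(17)): arr=[17 5 2 16] head=1 tail=1 count=4

Answer: 8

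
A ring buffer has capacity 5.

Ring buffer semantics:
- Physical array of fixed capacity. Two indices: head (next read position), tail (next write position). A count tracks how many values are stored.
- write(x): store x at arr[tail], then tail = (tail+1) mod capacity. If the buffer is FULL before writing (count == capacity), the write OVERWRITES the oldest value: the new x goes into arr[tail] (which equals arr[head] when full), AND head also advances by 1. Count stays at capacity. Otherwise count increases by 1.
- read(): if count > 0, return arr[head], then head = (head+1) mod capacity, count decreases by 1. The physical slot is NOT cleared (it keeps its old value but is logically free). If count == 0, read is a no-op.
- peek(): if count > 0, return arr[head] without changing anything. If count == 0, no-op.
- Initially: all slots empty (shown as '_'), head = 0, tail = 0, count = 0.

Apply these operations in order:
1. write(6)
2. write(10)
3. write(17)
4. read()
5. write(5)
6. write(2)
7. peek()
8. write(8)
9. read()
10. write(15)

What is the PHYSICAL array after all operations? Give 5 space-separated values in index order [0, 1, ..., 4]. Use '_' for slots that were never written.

After op 1 (write(6)): arr=[6 _ _ _ _] head=0 tail=1 count=1
After op 2 (write(10)): arr=[6 10 _ _ _] head=0 tail=2 count=2
After op 3 (write(17)): arr=[6 10 17 _ _] head=0 tail=3 count=3
After op 4 (read()): arr=[6 10 17 _ _] head=1 tail=3 count=2
After op 5 (write(5)): arr=[6 10 17 5 _] head=1 tail=4 count=3
After op 6 (write(2)): arr=[6 10 17 5 2] head=1 tail=0 count=4
After op 7 (peek()): arr=[6 10 17 5 2] head=1 tail=0 count=4
After op 8 (write(8)): arr=[8 10 17 5 2] head=1 tail=1 count=5
After op 9 (read()): arr=[8 10 17 5 2] head=2 tail=1 count=4
After op 10 (write(15)): arr=[8 15 17 5 2] head=2 tail=2 count=5

Answer: 8 15 17 5 2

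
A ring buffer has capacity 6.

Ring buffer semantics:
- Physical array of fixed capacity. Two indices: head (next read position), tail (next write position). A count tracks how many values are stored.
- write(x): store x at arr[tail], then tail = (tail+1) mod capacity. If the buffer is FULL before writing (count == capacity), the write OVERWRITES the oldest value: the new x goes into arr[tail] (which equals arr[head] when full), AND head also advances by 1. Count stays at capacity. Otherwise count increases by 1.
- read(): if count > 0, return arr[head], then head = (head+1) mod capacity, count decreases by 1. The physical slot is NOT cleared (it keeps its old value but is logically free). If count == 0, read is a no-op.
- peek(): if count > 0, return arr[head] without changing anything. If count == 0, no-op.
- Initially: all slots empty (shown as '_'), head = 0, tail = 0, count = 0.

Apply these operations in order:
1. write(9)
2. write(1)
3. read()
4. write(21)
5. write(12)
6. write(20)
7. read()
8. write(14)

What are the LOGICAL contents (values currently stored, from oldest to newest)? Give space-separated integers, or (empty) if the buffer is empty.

After op 1 (write(9)): arr=[9 _ _ _ _ _] head=0 tail=1 count=1
After op 2 (write(1)): arr=[9 1 _ _ _ _] head=0 tail=2 count=2
After op 3 (read()): arr=[9 1 _ _ _ _] head=1 tail=2 count=1
After op 4 (write(21)): arr=[9 1 21 _ _ _] head=1 tail=3 count=2
After op 5 (write(12)): arr=[9 1 21 12 _ _] head=1 tail=4 count=3
After op 6 (write(20)): arr=[9 1 21 12 20 _] head=1 tail=5 count=4
After op 7 (read()): arr=[9 1 21 12 20 _] head=2 tail=5 count=3
After op 8 (write(14)): arr=[9 1 21 12 20 14] head=2 tail=0 count=4

Answer: 21 12 20 14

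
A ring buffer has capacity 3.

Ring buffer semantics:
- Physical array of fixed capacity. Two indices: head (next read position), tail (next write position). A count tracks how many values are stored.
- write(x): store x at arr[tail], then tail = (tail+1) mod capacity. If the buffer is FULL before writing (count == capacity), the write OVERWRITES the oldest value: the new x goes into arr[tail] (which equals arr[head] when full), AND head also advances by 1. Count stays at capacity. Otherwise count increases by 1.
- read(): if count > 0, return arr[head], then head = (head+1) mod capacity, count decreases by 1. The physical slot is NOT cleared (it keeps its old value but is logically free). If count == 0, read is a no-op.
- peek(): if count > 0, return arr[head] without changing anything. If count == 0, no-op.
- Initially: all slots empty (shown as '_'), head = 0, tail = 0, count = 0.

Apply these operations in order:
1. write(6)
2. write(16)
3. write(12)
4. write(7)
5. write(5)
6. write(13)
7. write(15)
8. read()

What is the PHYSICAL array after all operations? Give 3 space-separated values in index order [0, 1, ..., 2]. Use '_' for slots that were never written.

After op 1 (write(6)): arr=[6 _ _] head=0 tail=1 count=1
After op 2 (write(16)): arr=[6 16 _] head=0 tail=2 count=2
After op 3 (write(12)): arr=[6 16 12] head=0 tail=0 count=3
After op 4 (write(7)): arr=[7 16 12] head=1 tail=1 count=3
After op 5 (write(5)): arr=[7 5 12] head=2 tail=2 count=3
After op 6 (write(13)): arr=[7 5 13] head=0 tail=0 count=3
After op 7 (write(15)): arr=[15 5 13] head=1 tail=1 count=3
After op 8 (read()): arr=[15 5 13] head=2 tail=1 count=2

Answer: 15 5 13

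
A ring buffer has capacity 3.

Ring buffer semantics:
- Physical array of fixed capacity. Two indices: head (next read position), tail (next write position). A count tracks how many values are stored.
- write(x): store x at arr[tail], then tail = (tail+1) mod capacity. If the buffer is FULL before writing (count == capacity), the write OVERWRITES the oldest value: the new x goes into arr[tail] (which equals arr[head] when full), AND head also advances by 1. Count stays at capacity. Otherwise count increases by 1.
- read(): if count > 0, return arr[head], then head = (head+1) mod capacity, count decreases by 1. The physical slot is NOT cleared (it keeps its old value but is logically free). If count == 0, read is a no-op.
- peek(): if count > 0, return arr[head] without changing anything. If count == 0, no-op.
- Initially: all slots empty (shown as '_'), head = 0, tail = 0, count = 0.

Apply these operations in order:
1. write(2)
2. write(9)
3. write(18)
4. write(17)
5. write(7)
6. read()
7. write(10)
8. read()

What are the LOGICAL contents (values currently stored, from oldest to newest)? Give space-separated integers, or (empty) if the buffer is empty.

After op 1 (write(2)): arr=[2 _ _] head=0 tail=1 count=1
After op 2 (write(9)): arr=[2 9 _] head=0 tail=2 count=2
After op 3 (write(18)): arr=[2 9 18] head=0 tail=0 count=3
After op 4 (write(17)): arr=[17 9 18] head=1 tail=1 count=3
After op 5 (write(7)): arr=[17 7 18] head=2 tail=2 count=3
After op 6 (read()): arr=[17 7 18] head=0 tail=2 count=2
After op 7 (write(10)): arr=[17 7 10] head=0 tail=0 count=3
After op 8 (read()): arr=[17 7 10] head=1 tail=0 count=2

Answer: 7 10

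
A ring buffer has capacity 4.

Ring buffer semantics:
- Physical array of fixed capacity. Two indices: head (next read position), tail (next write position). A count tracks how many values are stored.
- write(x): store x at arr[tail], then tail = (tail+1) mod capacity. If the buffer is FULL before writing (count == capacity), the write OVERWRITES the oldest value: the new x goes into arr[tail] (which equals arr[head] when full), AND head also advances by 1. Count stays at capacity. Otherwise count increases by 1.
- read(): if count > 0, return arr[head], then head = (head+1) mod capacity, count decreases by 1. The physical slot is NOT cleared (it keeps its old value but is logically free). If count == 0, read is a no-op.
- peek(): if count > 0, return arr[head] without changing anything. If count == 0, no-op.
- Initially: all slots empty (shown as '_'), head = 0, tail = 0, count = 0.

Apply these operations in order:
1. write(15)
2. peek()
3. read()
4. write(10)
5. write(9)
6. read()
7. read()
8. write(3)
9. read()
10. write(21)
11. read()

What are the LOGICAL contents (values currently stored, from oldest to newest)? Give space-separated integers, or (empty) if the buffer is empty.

Answer: (empty)

Derivation:
After op 1 (write(15)): arr=[15 _ _ _] head=0 tail=1 count=1
After op 2 (peek()): arr=[15 _ _ _] head=0 tail=1 count=1
After op 3 (read()): arr=[15 _ _ _] head=1 tail=1 count=0
After op 4 (write(10)): arr=[15 10 _ _] head=1 tail=2 count=1
After op 5 (write(9)): arr=[15 10 9 _] head=1 tail=3 count=2
After op 6 (read()): arr=[15 10 9 _] head=2 tail=3 count=1
After op 7 (read()): arr=[15 10 9 _] head=3 tail=3 count=0
After op 8 (write(3)): arr=[15 10 9 3] head=3 tail=0 count=1
After op 9 (read()): arr=[15 10 9 3] head=0 tail=0 count=0
After op 10 (write(21)): arr=[21 10 9 3] head=0 tail=1 count=1
After op 11 (read()): arr=[21 10 9 3] head=1 tail=1 count=0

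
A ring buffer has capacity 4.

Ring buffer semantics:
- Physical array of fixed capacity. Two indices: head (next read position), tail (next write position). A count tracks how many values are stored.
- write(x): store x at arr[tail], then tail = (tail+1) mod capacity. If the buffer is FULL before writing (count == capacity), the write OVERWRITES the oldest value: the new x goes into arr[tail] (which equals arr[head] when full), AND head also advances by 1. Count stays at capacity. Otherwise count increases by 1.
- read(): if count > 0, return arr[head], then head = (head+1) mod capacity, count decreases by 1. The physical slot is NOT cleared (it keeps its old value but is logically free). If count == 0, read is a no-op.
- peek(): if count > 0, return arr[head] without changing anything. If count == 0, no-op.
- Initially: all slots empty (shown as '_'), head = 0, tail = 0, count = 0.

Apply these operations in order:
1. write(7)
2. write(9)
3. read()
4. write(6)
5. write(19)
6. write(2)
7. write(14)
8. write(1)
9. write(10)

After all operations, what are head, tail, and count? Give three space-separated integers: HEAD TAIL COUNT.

After op 1 (write(7)): arr=[7 _ _ _] head=0 tail=1 count=1
After op 2 (write(9)): arr=[7 9 _ _] head=0 tail=2 count=2
After op 3 (read()): arr=[7 9 _ _] head=1 tail=2 count=1
After op 4 (write(6)): arr=[7 9 6 _] head=1 tail=3 count=2
After op 5 (write(19)): arr=[7 9 6 19] head=1 tail=0 count=3
After op 6 (write(2)): arr=[2 9 6 19] head=1 tail=1 count=4
After op 7 (write(14)): arr=[2 14 6 19] head=2 tail=2 count=4
After op 8 (write(1)): arr=[2 14 1 19] head=3 tail=3 count=4
After op 9 (write(10)): arr=[2 14 1 10] head=0 tail=0 count=4

Answer: 0 0 4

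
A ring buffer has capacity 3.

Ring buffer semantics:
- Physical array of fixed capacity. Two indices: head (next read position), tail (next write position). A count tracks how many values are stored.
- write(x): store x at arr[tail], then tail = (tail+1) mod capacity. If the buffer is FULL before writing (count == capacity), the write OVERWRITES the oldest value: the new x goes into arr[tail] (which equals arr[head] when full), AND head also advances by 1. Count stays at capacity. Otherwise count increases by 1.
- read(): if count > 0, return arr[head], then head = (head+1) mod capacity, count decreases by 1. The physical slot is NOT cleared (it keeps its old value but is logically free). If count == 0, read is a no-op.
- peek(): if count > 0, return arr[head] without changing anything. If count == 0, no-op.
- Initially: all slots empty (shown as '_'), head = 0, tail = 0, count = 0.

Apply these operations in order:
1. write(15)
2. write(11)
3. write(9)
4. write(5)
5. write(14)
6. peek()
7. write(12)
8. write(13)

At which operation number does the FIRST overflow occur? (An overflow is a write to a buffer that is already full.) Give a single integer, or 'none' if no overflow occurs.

After op 1 (write(15)): arr=[15 _ _] head=0 tail=1 count=1
After op 2 (write(11)): arr=[15 11 _] head=0 tail=2 count=2
After op 3 (write(9)): arr=[15 11 9] head=0 tail=0 count=3
After op 4 (write(5)): arr=[5 11 9] head=1 tail=1 count=3
After op 5 (write(14)): arr=[5 14 9] head=2 tail=2 count=3
After op 6 (peek()): arr=[5 14 9] head=2 tail=2 count=3
After op 7 (write(12)): arr=[5 14 12] head=0 tail=0 count=3
After op 8 (write(13)): arr=[13 14 12] head=1 tail=1 count=3

Answer: 4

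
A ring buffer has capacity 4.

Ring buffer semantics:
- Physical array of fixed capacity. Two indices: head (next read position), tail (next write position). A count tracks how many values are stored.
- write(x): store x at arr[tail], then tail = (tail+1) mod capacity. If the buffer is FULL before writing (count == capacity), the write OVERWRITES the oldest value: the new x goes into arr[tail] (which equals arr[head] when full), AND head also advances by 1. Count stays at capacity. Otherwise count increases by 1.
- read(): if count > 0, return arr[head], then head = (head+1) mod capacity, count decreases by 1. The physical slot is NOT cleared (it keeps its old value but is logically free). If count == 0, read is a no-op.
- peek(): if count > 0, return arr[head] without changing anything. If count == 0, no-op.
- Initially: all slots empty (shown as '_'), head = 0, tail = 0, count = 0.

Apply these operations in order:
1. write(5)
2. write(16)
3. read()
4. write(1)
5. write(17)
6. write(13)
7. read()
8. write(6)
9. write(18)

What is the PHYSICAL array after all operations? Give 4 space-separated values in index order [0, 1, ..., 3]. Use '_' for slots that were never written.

Answer: 13 6 18 17

Derivation:
After op 1 (write(5)): arr=[5 _ _ _] head=0 tail=1 count=1
After op 2 (write(16)): arr=[5 16 _ _] head=0 tail=2 count=2
After op 3 (read()): arr=[5 16 _ _] head=1 tail=2 count=1
After op 4 (write(1)): arr=[5 16 1 _] head=1 tail=3 count=2
After op 5 (write(17)): arr=[5 16 1 17] head=1 tail=0 count=3
After op 6 (write(13)): arr=[13 16 1 17] head=1 tail=1 count=4
After op 7 (read()): arr=[13 16 1 17] head=2 tail=1 count=3
After op 8 (write(6)): arr=[13 6 1 17] head=2 tail=2 count=4
After op 9 (write(18)): arr=[13 6 18 17] head=3 tail=3 count=4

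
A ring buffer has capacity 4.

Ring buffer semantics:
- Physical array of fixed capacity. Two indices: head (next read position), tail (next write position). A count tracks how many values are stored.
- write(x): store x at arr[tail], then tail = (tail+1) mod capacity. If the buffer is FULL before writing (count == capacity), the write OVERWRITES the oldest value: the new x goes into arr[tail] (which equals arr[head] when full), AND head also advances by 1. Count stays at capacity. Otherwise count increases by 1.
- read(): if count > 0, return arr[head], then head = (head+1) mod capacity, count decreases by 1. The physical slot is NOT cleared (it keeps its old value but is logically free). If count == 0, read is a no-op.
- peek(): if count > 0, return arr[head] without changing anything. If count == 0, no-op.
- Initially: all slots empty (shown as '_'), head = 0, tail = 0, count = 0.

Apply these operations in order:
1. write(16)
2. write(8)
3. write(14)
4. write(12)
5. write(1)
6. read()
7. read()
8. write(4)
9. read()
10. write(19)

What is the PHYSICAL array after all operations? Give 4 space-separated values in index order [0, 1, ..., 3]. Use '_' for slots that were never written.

Answer: 1 4 19 12

Derivation:
After op 1 (write(16)): arr=[16 _ _ _] head=0 tail=1 count=1
After op 2 (write(8)): arr=[16 8 _ _] head=0 tail=2 count=2
After op 3 (write(14)): arr=[16 8 14 _] head=0 tail=3 count=3
After op 4 (write(12)): arr=[16 8 14 12] head=0 tail=0 count=4
After op 5 (write(1)): arr=[1 8 14 12] head=1 tail=1 count=4
After op 6 (read()): arr=[1 8 14 12] head=2 tail=1 count=3
After op 7 (read()): arr=[1 8 14 12] head=3 tail=1 count=2
After op 8 (write(4)): arr=[1 4 14 12] head=3 tail=2 count=3
After op 9 (read()): arr=[1 4 14 12] head=0 tail=2 count=2
After op 10 (write(19)): arr=[1 4 19 12] head=0 tail=3 count=3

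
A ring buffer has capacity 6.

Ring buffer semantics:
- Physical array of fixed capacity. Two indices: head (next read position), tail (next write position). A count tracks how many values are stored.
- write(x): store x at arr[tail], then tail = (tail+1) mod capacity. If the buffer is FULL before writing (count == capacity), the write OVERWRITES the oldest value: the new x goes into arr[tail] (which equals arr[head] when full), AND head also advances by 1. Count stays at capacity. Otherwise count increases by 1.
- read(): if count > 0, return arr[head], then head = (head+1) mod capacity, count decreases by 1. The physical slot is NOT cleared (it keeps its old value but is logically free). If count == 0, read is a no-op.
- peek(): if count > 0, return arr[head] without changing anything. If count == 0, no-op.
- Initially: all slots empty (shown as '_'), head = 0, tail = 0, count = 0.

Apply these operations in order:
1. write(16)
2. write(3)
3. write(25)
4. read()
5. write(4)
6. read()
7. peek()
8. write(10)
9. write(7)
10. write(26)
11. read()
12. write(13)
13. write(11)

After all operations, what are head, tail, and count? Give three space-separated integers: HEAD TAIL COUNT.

Answer: 3 3 6

Derivation:
After op 1 (write(16)): arr=[16 _ _ _ _ _] head=0 tail=1 count=1
After op 2 (write(3)): arr=[16 3 _ _ _ _] head=0 tail=2 count=2
After op 3 (write(25)): arr=[16 3 25 _ _ _] head=0 tail=3 count=3
After op 4 (read()): arr=[16 3 25 _ _ _] head=1 tail=3 count=2
After op 5 (write(4)): arr=[16 3 25 4 _ _] head=1 tail=4 count=3
After op 6 (read()): arr=[16 3 25 4 _ _] head=2 tail=4 count=2
After op 7 (peek()): arr=[16 3 25 4 _ _] head=2 tail=4 count=2
After op 8 (write(10)): arr=[16 3 25 4 10 _] head=2 tail=5 count=3
After op 9 (write(7)): arr=[16 3 25 4 10 7] head=2 tail=0 count=4
After op 10 (write(26)): arr=[26 3 25 4 10 7] head=2 tail=1 count=5
After op 11 (read()): arr=[26 3 25 4 10 7] head=3 tail=1 count=4
After op 12 (write(13)): arr=[26 13 25 4 10 7] head=3 tail=2 count=5
After op 13 (write(11)): arr=[26 13 11 4 10 7] head=3 tail=3 count=6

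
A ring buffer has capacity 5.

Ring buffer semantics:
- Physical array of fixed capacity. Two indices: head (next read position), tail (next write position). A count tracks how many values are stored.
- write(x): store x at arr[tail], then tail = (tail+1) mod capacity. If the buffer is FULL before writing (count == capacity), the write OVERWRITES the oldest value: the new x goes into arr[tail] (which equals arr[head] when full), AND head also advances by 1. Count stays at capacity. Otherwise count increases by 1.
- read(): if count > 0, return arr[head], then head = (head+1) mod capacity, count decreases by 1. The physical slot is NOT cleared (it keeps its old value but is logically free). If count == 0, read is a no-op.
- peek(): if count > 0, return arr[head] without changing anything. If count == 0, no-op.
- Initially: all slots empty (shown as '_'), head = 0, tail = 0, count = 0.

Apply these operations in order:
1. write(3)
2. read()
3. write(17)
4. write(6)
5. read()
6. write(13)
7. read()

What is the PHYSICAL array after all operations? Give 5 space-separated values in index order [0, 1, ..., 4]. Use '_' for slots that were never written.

Answer: 3 17 6 13 _

Derivation:
After op 1 (write(3)): arr=[3 _ _ _ _] head=0 tail=1 count=1
After op 2 (read()): arr=[3 _ _ _ _] head=1 tail=1 count=0
After op 3 (write(17)): arr=[3 17 _ _ _] head=1 tail=2 count=1
After op 4 (write(6)): arr=[3 17 6 _ _] head=1 tail=3 count=2
After op 5 (read()): arr=[3 17 6 _ _] head=2 tail=3 count=1
After op 6 (write(13)): arr=[3 17 6 13 _] head=2 tail=4 count=2
After op 7 (read()): arr=[3 17 6 13 _] head=3 tail=4 count=1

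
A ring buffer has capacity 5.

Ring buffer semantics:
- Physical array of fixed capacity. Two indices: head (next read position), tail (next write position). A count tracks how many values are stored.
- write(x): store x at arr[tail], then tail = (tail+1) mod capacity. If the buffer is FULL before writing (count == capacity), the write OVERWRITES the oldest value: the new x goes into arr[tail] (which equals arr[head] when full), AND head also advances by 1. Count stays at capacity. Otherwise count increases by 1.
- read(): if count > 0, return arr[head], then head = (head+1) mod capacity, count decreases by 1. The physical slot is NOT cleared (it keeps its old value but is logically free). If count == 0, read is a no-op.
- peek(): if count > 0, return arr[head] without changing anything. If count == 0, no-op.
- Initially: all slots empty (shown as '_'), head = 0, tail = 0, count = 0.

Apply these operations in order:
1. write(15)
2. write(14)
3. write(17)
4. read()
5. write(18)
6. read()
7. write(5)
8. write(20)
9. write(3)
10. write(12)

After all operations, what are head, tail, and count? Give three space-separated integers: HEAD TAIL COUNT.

Answer: 3 3 5

Derivation:
After op 1 (write(15)): arr=[15 _ _ _ _] head=0 tail=1 count=1
After op 2 (write(14)): arr=[15 14 _ _ _] head=0 tail=2 count=2
After op 3 (write(17)): arr=[15 14 17 _ _] head=0 tail=3 count=3
After op 4 (read()): arr=[15 14 17 _ _] head=1 tail=3 count=2
After op 5 (write(18)): arr=[15 14 17 18 _] head=1 tail=4 count=3
After op 6 (read()): arr=[15 14 17 18 _] head=2 tail=4 count=2
After op 7 (write(5)): arr=[15 14 17 18 5] head=2 tail=0 count=3
After op 8 (write(20)): arr=[20 14 17 18 5] head=2 tail=1 count=4
After op 9 (write(3)): arr=[20 3 17 18 5] head=2 tail=2 count=5
After op 10 (write(12)): arr=[20 3 12 18 5] head=3 tail=3 count=5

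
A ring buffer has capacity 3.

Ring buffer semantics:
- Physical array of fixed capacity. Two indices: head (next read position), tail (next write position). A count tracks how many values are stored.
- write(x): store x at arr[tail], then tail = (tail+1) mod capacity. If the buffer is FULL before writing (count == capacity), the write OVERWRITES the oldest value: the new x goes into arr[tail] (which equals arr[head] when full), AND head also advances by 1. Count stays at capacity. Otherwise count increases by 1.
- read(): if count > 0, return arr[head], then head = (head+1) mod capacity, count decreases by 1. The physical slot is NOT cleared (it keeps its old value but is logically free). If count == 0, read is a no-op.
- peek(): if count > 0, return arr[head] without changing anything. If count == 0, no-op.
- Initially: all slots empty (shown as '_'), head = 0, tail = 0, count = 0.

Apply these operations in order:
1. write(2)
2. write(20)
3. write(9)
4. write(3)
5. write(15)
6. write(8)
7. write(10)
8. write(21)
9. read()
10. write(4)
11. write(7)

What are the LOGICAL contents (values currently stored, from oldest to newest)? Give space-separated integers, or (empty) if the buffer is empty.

Answer: 21 4 7

Derivation:
After op 1 (write(2)): arr=[2 _ _] head=0 tail=1 count=1
After op 2 (write(20)): arr=[2 20 _] head=0 tail=2 count=2
After op 3 (write(9)): arr=[2 20 9] head=0 tail=0 count=3
After op 4 (write(3)): arr=[3 20 9] head=1 tail=1 count=3
After op 5 (write(15)): arr=[3 15 9] head=2 tail=2 count=3
After op 6 (write(8)): arr=[3 15 8] head=0 tail=0 count=3
After op 7 (write(10)): arr=[10 15 8] head=1 tail=1 count=3
After op 8 (write(21)): arr=[10 21 8] head=2 tail=2 count=3
After op 9 (read()): arr=[10 21 8] head=0 tail=2 count=2
After op 10 (write(4)): arr=[10 21 4] head=0 tail=0 count=3
After op 11 (write(7)): arr=[7 21 4] head=1 tail=1 count=3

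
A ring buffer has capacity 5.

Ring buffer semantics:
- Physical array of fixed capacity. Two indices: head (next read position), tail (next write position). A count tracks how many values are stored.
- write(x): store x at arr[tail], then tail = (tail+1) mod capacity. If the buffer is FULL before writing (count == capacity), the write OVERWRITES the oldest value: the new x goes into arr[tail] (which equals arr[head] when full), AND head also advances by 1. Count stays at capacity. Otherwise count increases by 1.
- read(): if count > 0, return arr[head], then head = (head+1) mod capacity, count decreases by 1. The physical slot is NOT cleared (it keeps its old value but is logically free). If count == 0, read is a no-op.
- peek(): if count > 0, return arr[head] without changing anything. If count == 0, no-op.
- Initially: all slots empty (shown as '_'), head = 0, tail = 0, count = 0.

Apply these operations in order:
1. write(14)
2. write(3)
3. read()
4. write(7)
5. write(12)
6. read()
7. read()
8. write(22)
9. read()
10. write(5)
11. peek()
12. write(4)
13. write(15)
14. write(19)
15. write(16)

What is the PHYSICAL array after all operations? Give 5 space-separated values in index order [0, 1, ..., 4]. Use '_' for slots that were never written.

After op 1 (write(14)): arr=[14 _ _ _ _] head=0 tail=1 count=1
After op 2 (write(3)): arr=[14 3 _ _ _] head=0 tail=2 count=2
After op 3 (read()): arr=[14 3 _ _ _] head=1 tail=2 count=1
After op 4 (write(7)): arr=[14 3 7 _ _] head=1 tail=3 count=2
After op 5 (write(12)): arr=[14 3 7 12 _] head=1 tail=4 count=3
After op 6 (read()): arr=[14 3 7 12 _] head=2 tail=4 count=2
After op 7 (read()): arr=[14 3 7 12 _] head=3 tail=4 count=1
After op 8 (write(22)): arr=[14 3 7 12 22] head=3 tail=0 count=2
After op 9 (read()): arr=[14 3 7 12 22] head=4 tail=0 count=1
After op 10 (write(5)): arr=[5 3 7 12 22] head=4 tail=1 count=2
After op 11 (peek()): arr=[5 3 7 12 22] head=4 tail=1 count=2
After op 12 (write(4)): arr=[5 4 7 12 22] head=4 tail=2 count=3
After op 13 (write(15)): arr=[5 4 15 12 22] head=4 tail=3 count=4
After op 14 (write(19)): arr=[5 4 15 19 22] head=4 tail=4 count=5
After op 15 (write(16)): arr=[5 4 15 19 16] head=0 tail=0 count=5

Answer: 5 4 15 19 16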